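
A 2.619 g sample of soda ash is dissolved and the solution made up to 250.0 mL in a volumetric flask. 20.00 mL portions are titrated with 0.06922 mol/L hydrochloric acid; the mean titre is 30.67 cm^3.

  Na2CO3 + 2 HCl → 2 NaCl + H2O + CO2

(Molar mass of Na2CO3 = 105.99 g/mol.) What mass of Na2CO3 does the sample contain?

1.406 g

n(HCl) per titration = 0.03067 × 0.06922 = 2.123 × 10^-3 mol
From the 1:2 ratio, n(Na2CO3) in each aliquot = 1/2 × 2.123 × 10^-3 = 1.061 × 10^-3 mol
n(Na2CO3) in the whole flask = 1.061 × 10^-3 × 250.0/20.00 = 0.01327 mol
mass of Na2CO3 = 0.01327 × 105.99 = 1.406 g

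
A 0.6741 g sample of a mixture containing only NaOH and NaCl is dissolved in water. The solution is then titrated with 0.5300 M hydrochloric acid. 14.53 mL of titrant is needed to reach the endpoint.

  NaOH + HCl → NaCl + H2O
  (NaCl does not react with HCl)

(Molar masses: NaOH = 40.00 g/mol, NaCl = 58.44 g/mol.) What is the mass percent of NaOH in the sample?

45.70 %

n(HCl) = 0.01453 × 0.5300 = 7.701 × 10^-3 mol
Let x = n(NaOH), y = n(NaCl).
Titrant: 1x = 7.701 × 10^-3;  mass: 40.00x + 58.44y = 0.6741
Solving, x = 7.701 × 10^-3 mol, y = 6.264 × 10^-3 mol
mass of NaOH = 7.701 × 10^-3 × 40.00 = 0.3080 g
% NaOH = 0.3080 / 0.6741 × 100 = 45.70 %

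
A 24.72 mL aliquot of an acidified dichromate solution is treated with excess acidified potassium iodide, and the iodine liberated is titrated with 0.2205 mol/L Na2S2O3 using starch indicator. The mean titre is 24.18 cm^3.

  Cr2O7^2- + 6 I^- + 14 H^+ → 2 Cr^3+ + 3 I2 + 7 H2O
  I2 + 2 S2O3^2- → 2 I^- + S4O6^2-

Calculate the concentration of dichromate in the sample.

0.03595 mol/L

n(S2O3^2-) = 0.02418 × 0.2205 = 5.332 × 10^-3 mol
n(I2) = n(S2O3^2-)/2 = 2.666 × 10^-3 mol
From the 1:3 ratio, n(Cr2O7^2-) in the aliquot = 1/3 × 2.666 × 10^-3 = 8.886 × 10^-4 mol
[Cr2O7^2-] = 8.886 × 10^-4 / 0.02472 = 0.03595 mol/L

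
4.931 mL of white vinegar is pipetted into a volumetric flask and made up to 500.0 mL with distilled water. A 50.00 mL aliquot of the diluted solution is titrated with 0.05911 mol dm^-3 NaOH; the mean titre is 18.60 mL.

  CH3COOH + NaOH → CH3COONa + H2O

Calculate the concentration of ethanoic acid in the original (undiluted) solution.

n(NaOH) = 0.01860 × 0.05911 = 1.099 × 10^-3 mol
n(CH3COOH) in the aliquot = 1.099 × 10^-3 mol (1:1 ratio)
[CH3COOH]_dilute = 1.099 × 10^-3 / 0.05000 = 0.02199 mol/L
Dilution factor = 500.0 / 4.931 = 101.4
[CH3COOH]_stock = 0.02199 × 101.4 = 2.230 mol/L

2.230 mol/L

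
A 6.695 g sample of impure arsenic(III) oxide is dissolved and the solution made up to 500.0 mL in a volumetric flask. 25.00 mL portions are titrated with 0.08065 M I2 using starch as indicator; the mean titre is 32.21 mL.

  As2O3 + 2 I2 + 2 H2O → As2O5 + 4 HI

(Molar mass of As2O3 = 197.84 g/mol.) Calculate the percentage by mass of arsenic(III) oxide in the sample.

n(I2) per titration = 0.03221 × 0.08065 = 2.598 × 10^-3 mol
From the 1:2 ratio, n(As2O3) in each aliquot = 1/2 × 2.598 × 10^-3 = 1.299 × 10^-3 mol
n(As2O3) in the whole flask = 1.299 × 10^-3 × 500.0/25.00 = 0.02598 mol
mass of As2O3 = 0.02598 × 197.84 = 5.139 g
% As2O3 = 5.139 / 6.695 × 100 = 76.76 %

76.76 %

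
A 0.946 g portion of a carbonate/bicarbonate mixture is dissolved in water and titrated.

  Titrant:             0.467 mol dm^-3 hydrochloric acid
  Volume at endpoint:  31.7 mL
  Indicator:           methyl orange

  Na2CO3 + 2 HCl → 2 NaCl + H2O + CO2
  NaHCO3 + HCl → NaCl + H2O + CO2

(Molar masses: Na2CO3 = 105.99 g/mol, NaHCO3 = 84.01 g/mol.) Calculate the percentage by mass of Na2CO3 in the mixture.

53.8 %

n(HCl) = 0.0317 × 0.467 = 0.0148 mol
Let x = n(Na2CO3), y = n(NaHCO3).
Titrant: 2x + 1y = 0.0148;  mass: 105.99x + 84.01y = 0.946
Solving, x = 4.80 × 10^-3 mol, y = 5.21 × 10^-3 mol
mass of Na2CO3 = 4.80 × 10^-3 × 105.99 = 0.509 g
% Na2CO3 = 0.509 / 0.946 × 100 = 53.8 %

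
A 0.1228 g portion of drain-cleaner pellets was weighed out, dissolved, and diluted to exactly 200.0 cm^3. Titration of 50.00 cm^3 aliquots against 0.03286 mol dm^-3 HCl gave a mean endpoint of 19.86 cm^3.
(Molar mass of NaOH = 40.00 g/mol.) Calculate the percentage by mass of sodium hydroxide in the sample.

85.03 %

NaOH + HCl → NaCl + H2O
n(HCl) per titration = 0.01986 × 0.03286 = 6.526 × 10^-4 mol
n(NaOH) in each aliquot = 6.526 × 10^-4 mol (1:1 ratio)
n(NaOH) in the whole flask = 6.526 × 10^-4 × 200.0/50.00 = 2.610 × 10^-3 mol
mass of NaOH = 2.610 × 10^-3 × 40.00 = 0.1044 g
% NaOH = 0.1044 / 0.1228 × 100 = 85.03 %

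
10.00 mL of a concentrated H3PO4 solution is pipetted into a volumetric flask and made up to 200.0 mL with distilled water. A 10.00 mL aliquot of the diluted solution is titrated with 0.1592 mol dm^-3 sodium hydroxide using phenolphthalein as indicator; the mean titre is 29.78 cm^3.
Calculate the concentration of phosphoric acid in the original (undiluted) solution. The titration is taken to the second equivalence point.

4.741 mol/L

H3PO4 + 2 NaOH → Na2HPO4 + 2 H2O
n(NaOH) = 0.02978 × 0.1592 = 4.741 × 10^-3 mol
From the 1:2 ratio, n(H3PO4) in the aliquot = 1/2 × 4.741 × 10^-3 = 2.370 × 10^-3 mol
[H3PO4]_dilute = 2.370 × 10^-3 / 0.01000 = 0.2370 mol/L
Dilution factor = 200.0 / 10.00 = 20.00
[H3PO4]_stock = 0.2370 × 20.00 = 4.741 mol/L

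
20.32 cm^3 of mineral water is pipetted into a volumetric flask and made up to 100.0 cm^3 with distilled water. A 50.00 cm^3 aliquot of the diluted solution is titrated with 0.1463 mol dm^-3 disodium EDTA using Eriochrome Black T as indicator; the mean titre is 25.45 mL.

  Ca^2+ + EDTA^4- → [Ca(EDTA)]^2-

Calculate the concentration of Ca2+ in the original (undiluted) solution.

n(EDTA) = 0.02545 × 0.1463 = 3.723 × 10^-3 mol
n(Ca2+) in the aliquot = 3.723 × 10^-3 mol (1:1 ratio)
[Ca2+]_dilute = 3.723 × 10^-3 / 0.05000 = 0.07447 mol/L
Dilution factor = 100.0 / 20.32 = 4.921
[Ca2+]_stock = 0.07447 × 4.921 = 0.3665 mol/L

0.3665 mol/L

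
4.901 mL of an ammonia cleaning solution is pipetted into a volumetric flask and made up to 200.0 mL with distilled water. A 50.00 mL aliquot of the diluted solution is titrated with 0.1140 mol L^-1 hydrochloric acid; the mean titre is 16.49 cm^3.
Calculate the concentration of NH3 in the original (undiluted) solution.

1.534 mol/L

NH3 + HCl → NH4Cl
n(HCl) = 0.01649 × 0.1140 = 1.880 × 10^-3 mol
n(NH3) in the aliquot = 1.880 × 10^-3 mol (1:1 ratio)
[NH3]_dilute = 1.880 × 10^-3 / 0.05000 = 0.03760 mol/L
Dilution factor = 200.0 / 4.901 = 40.81
[NH3]_stock = 0.03760 × 40.81 = 1.534 mol/L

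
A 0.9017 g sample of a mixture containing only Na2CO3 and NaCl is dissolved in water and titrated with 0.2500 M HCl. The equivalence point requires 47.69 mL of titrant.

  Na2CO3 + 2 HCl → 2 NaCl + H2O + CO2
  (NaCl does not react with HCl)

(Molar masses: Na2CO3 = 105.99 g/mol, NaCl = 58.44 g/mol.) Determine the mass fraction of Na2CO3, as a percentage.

70.07 %

n(HCl) = 0.04769 × 0.2500 = 0.01192 mol
Let x = n(Na2CO3), y = n(NaCl).
Titrant: 2x = 0.01192;  mass: 105.99x + 58.44y = 0.9017
Solving, x = 5.961 × 10^-3 mol, y = 4.618 × 10^-3 mol
mass of Na2CO3 = 5.961 × 10^-3 × 105.99 = 0.6318 g
% Na2CO3 = 0.6318 / 0.9017 × 100 = 70.07 %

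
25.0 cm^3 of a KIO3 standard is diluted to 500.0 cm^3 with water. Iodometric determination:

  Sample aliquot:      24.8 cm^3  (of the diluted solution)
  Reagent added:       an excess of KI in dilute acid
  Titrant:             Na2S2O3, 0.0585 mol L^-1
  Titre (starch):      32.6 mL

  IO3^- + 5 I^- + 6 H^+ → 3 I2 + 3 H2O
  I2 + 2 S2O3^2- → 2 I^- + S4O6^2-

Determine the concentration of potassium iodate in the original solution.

n(S2O3^2-) = 0.0326 × 0.0585 = 1.91 × 10^-3 mol
n(I2) = n(S2O3^2-)/2 = 9.54 × 10^-4 mol
From the 1:3 ratio, n(IO3^-) in the aliquot = 1/3 × 9.54 × 10^-4 = 3.18 × 10^-4 mol
[IO3^-]_dilute = 3.18 × 10^-4 / 0.0248 = 0.0128 mol/L
[IO3^-]_original = 0.0128 × 500.0/25.0 = 0.256 mol/L

0.256 mol/L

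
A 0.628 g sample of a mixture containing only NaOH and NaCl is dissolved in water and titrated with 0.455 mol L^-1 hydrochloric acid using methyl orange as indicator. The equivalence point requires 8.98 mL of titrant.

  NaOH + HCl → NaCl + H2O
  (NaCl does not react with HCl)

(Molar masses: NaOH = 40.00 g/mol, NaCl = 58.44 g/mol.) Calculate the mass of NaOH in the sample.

0.163 g

n(HCl) = 0.00898 × 0.455 = 4.09 × 10^-3 mol
Let x = n(NaOH), y = n(NaCl).
Titrant: 1x = 4.09 × 10^-3;  mass: 40.00x + 58.44y = 0.628
Solving, x = 4.09 × 10^-3 mol, y = 7.95 × 10^-3 mol
mass of NaOH = 4.09 × 10^-3 × 40.00 = 0.163 g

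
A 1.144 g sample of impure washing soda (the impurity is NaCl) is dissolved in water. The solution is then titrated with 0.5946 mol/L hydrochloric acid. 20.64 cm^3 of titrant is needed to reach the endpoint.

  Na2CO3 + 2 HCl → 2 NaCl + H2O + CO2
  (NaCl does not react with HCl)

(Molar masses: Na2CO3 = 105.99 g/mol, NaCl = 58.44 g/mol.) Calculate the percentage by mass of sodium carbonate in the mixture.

56.85 %

n(HCl) = 0.02064 × 0.5946 = 0.01227 mol
Let x = n(Na2CO3), y = n(NaCl).
Titrant: 2x = 0.01227;  mass: 105.99x + 58.44y = 1.144
Solving, x = 6.136 × 10^-3 mol, y = 8.447 × 10^-3 mol
mass of Na2CO3 = 6.136 × 10^-3 × 105.99 = 0.6504 g
% Na2CO3 = 0.6504 / 1.144 × 100 = 56.85 %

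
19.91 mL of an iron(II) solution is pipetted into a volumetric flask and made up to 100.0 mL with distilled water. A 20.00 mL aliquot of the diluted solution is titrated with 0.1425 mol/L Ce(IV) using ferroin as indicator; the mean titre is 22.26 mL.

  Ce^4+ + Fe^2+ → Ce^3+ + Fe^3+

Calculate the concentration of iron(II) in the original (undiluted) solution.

0.7966 mol/L

n(Ce4+) = 0.02226 × 0.1425 = 3.172 × 10^-3 mol
n(Fe2+) in the aliquot = 3.172 × 10^-3 mol (1:1 ratio)
[Fe2+]_dilute = 3.172 × 10^-3 / 0.02000 = 0.1586 mol/L
Dilution factor = 100.0 / 19.91 = 5.023
[Fe2+]_stock = 0.1586 × 5.023 = 0.7966 mol/L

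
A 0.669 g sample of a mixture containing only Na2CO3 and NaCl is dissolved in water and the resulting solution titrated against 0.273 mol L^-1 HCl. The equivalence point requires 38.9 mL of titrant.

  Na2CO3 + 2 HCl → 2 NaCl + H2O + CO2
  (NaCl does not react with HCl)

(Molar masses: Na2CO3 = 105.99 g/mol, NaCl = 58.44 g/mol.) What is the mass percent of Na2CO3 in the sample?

84.1 %

n(HCl) = 0.0389 × 0.273 = 0.0106 mol
Let x = n(Na2CO3), y = n(NaCl).
Titrant: 2x = 0.0106;  mass: 105.99x + 58.44y = 0.669
Solving, x = 5.31 × 10^-3 mol, y = 1.82 × 10^-3 mol
mass of Na2CO3 = 5.31 × 10^-3 × 105.99 = 0.563 g
% Na2CO3 = 0.563 / 0.669 × 100 = 84.1 %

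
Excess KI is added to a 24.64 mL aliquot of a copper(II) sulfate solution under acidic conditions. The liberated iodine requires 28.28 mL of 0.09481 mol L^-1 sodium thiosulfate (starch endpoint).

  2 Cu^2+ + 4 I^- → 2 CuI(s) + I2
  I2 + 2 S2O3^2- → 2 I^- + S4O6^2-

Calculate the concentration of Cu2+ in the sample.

0.1088 mol/L

n(S2O3^2-) = 0.02828 × 0.09481 = 2.681 × 10^-3 mol
n(I2) = n(S2O3^2-)/2 = 1.341 × 10^-3 mol
From the 2:1 ratio, n(Cu2+) in the aliquot = 2/1 × 1.341 × 10^-3 = 2.681 × 10^-3 mol
[Cu2+] = 2.681 × 10^-3 / 0.02464 = 0.1088 mol/L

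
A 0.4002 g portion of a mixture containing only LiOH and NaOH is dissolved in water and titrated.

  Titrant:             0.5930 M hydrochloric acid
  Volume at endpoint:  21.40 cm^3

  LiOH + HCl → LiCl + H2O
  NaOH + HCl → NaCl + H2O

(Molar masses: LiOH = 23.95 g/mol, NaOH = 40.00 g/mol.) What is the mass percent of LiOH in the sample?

n(HCl) = 0.02140 × 0.5930 = 0.01269 mol
Let x = n(LiOH), y = n(NaOH).
Titrant: 1x + 1y = 0.01269;  mass: 23.95x + 40.00y = 0.4002
Solving, x = 6.692 × 10^-3 mol, y = 5.998 × 10^-3 mol
mass of LiOH = 6.692 × 10^-3 × 23.95 = 0.1603 g
% LiOH = 0.1603 / 0.4002 × 100 = 40.05 %

40.05 %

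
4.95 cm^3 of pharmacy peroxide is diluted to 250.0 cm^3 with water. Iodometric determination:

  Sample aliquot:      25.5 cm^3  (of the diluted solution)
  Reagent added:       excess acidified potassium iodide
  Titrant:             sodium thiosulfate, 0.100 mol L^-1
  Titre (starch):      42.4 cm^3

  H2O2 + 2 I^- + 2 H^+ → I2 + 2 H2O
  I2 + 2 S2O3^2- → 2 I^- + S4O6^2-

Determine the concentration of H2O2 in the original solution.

4.20 mol/L

n(S2O3^2-) = 0.0424 × 0.100 = 4.24 × 10^-3 mol
n(I2) = n(S2O3^2-)/2 = 2.12 × 10^-3 mol
n(H2O2) in the aliquot = 2.12 × 10^-3 mol (1:1 ratio)
[H2O2]_dilute = 2.12 × 10^-3 / 0.0255 = 0.0831 mol/L
[H2O2]_original = 0.0831 × 250.0/4.95 = 4.20 mol/L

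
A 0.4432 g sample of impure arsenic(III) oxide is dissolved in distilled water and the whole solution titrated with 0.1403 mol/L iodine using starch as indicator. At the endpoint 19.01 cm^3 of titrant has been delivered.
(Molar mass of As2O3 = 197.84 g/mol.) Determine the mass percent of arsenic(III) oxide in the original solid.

59.53 %

As2O3 + 2 I2 + 2 H2O → As2O5 + 4 HI
n(I2) = 0.01901 L × 0.1403 mol/L = 2.667 × 10^-3 mol
From the 1:2 ratio, n(As2O3) = 1/2 × 2.667 × 10^-3 = 1.334 × 10^-3 mol
mass of As2O3 = 1.334 × 10^-3 × 197.84 g/mol = 0.2638 g
% As2O3 = 0.2638 / 0.4432 × 100 = 59.53 %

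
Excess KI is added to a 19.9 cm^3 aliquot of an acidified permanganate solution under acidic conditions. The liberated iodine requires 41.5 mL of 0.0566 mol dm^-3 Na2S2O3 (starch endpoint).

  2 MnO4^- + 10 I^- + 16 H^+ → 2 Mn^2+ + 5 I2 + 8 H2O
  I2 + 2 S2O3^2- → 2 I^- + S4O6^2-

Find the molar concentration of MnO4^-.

0.0236 mol/L

n(S2O3^2-) = 0.0415 × 0.0566 = 2.35 × 10^-3 mol
n(I2) = n(S2O3^2-)/2 = 1.17 × 10^-3 mol
From the 2:5 ratio, n(MnO4^-) in the aliquot = 2/5 × 1.17 × 10^-3 = 4.70 × 10^-4 mol
[MnO4^-] = 4.70 × 10^-4 / 0.0199 = 0.0236 mol/L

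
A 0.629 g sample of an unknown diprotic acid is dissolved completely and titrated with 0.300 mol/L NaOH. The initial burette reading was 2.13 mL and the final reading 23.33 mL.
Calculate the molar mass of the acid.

n(NaOH) = 0.0212 L × 0.300 mol/L = 6.36 × 10^-3 mol
From the 1:2 ratio, n(H2A) = 1/2 × 6.36 × 10^-3 = 3.18 × 10^-3 mol
M = m / n = 0.629 g / 3.18 × 10^-3 mol = 198 g/mol

198 g/mol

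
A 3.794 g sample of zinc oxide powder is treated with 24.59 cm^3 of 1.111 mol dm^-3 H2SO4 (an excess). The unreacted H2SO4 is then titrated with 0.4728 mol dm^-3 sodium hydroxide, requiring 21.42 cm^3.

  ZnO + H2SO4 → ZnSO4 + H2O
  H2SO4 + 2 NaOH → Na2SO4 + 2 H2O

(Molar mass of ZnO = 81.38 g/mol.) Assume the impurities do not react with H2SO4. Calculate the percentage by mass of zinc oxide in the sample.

47.74 %

n(H2SO4) added = 0.02459 × 1.111 = 0.02732 mol
n(NaOH) used in back-titration = 0.02142 × 0.4728 = 0.01013 mol
From the 1:2 ratio, n(H2SO4) left over = 1/2 × 0.01013 = 5.064 × 10^-3 mol
n(H2SO4) consumed by analyte = 0.02732 − 5.064 × 10^-3 = 0.02226 mol
n(ZnO) = 0.02226 mol (1:1 ratio)
mass of ZnO = 0.02226 × 81.38 = 1.811 g
% ZnO = 1.811 / 3.794 × 100 = 47.74 %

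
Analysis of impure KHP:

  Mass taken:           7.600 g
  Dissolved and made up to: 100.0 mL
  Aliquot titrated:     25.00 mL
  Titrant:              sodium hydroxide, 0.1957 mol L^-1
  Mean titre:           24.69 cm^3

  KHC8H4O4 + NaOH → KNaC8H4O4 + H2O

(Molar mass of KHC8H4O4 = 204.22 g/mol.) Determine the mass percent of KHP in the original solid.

51.93 %

n(NaOH) per titration = 0.02469 × 0.1957 = 4.832 × 10^-3 mol
n(KHC8H4O4) in each aliquot = 4.832 × 10^-3 mol (1:1 ratio)
n(KHC8H4O4) in the whole flask = 4.832 × 10^-3 × 100.0/25.00 = 0.01933 mol
mass of KHC8H4O4 = 0.01933 × 204.22 = 3.947 g
% KHC8H4O4 = 3.947 / 7.600 × 100 = 51.93 %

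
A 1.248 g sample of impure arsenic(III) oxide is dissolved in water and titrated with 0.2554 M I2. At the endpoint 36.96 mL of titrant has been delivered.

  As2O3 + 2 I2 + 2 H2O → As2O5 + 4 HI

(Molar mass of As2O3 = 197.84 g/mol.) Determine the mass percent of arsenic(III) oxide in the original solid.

74.82 %

n(I2) = 0.03696 L × 0.2554 mol/L = 9.440 × 10^-3 mol
From the 1:2 ratio, n(As2O3) = 1/2 × 9.440 × 10^-3 = 4.720 × 10^-3 mol
mass of As2O3 = 4.720 × 10^-3 × 197.84 g/mol = 0.9338 g
% As2O3 = 0.9338 / 1.248 × 100 = 74.82 %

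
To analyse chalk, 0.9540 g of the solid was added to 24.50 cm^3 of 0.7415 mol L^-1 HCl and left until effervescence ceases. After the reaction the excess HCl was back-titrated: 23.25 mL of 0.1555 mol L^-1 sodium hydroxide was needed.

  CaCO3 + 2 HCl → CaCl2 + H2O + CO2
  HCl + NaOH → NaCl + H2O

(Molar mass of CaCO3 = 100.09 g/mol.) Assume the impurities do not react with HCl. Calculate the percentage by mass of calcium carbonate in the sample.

76.33 %

n(HCl) added = 0.02450 × 0.7415 = 0.01817 mol
n(NaOH) used in back-titration = 0.02325 × 0.1555 = 3.615 × 10^-3 mol
n(HCl) left over = 3.615 × 10^-3 mol (1:1 ratio)
n(HCl) consumed by analyte = 0.01817 − 3.615 × 10^-3 = 0.01455 mol
From the 1:2 ratio, n(CaCO3) = 1/2 × 0.01455 = 7.276 × 10^-3 mol
mass of CaCO3 = 7.276 × 10^-3 × 100.09 = 0.7282 g
% CaCO3 = 0.7282 / 0.9540 × 100 = 76.33 %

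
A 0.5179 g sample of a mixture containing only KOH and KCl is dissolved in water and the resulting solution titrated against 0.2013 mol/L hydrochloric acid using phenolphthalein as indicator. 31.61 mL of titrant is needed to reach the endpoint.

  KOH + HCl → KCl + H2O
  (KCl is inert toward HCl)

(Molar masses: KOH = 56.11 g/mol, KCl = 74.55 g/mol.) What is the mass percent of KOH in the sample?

n(HCl) = 0.03161 × 0.2013 = 6.363 × 10^-3 mol
Let x = n(KOH), y = n(KCl).
Titrant: 1x = 6.363 × 10^-3;  mass: 56.11x + 74.55y = 0.5179
Solving, x = 6.363 × 10^-3 mol, y = 2.158 × 10^-3 mol
mass of KOH = 6.363 × 10^-3 × 56.11 = 0.3570 g
% KOH = 0.3570 / 0.5179 × 100 = 68.94 %

68.94 %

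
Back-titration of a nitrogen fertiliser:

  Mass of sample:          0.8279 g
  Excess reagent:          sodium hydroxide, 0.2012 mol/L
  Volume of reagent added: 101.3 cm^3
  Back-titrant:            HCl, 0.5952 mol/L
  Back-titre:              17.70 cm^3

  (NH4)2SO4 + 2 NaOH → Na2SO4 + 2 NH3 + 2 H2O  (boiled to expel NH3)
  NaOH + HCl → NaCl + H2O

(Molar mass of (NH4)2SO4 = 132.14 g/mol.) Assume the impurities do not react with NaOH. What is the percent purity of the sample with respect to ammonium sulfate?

78.58 %

n(NaOH) added = 0.1013 × 0.2012 = 0.02038 mol
n(HCl) used in back-titration = 0.01770 × 0.5952 = 0.01054 mol
n(NaOH) left over = 0.01054 mol (1:1 ratio)
n(NaOH) consumed by analyte = 0.02038 − 0.01054 = 9.847 × 10^-3 mol
From the 1:2 ratio, n((NH4)2SO4) = 1/2 × 9.847 × 10^-3 = 4.923 × 10^-3 mol
mass of (NH4)2SO4 = 4.923 × 10^-3 × 132.14 = 0.6506 g
% (NH4)2SO4 = 0.6506 / 0.8279 × 100 = 78.58 %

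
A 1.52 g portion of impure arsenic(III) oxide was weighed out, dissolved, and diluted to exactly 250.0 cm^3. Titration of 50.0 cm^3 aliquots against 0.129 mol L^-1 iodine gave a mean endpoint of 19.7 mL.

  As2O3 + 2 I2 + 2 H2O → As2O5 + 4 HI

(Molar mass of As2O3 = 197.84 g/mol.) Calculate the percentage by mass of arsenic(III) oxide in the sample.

82.7 %

n(I2) per titration = 0.0197 × 0.129 = 2.54 × 10^-3 mol
From the 1:2 ratio, n(As2O3) in each aliquot = 1/2 × 2.54 × 10^-3 = 1.27 × 10^-3 mol
n(As2O3) in the whole flask = 1.27 × 10^-3 × 250.0/50.0 = 6.35 × 10^-3 mol
mass of As2O3 = 6.35 × 10^-3 × 197.84 = 1.26 g
% As2O3 = 1.26 / 1.52 × 100 = 82.7 %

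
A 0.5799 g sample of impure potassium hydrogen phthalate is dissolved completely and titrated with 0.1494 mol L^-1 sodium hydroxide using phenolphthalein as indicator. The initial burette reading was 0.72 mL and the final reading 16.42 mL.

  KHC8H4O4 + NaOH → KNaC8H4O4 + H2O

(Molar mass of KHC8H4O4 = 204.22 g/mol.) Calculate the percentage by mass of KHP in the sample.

82.60 %

n(NaOH) = 0.01570 L × 0.1494 mol/L = 2.346 × 10^-3 mol
n(KHC8H4O4) = 2.346 × 10^-3 mol (1:1 ratio)
mass of KHC8H4O4 = 2.346 × 10^-3 × 204.22 g/mol = 0.4790 g
% KHC8H4O4 = 0.4790 / 0.5799 × 100 = 82.60 %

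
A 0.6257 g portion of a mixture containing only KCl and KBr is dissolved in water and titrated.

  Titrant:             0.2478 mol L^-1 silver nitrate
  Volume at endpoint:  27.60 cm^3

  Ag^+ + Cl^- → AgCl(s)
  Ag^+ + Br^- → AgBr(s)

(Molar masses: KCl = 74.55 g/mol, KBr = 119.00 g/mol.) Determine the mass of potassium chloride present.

n(AgNO3) = 0.02760 × 0.2478 = 6.839 × 10^-3 mol
Let x = n(KCl), y = n(KBr).
Titrant: 1x + 1y = 6.839 × 10^-3;  mass: 74.55x + 119.00y = 0.6257
Solving, x = 4.233 × 10^-3 mol, y = 2.606 × 10^-3 mol
mass of KCl = 4.233 × 10^-3 × 74.55 = 0.3156 g

0.3156 g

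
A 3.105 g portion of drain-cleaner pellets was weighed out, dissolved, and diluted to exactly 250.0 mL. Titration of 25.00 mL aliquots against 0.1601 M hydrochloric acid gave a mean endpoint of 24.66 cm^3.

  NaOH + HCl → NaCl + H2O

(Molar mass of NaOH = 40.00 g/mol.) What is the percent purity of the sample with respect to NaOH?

50.86 %

n(HCl) per titration = 0.02466 × 0.1601 = 3.948 × 10^-3 mol
n(NaOH) in each aliquot = 3.948 × 10^-3 mol (1:1 ratio)
n(NaOH) in the whole flask = 3.948 × 10^-3 × 250.0/25.00 = 0.03948 mol
mass of NaOH = 0.03948 × 40.00 = 1.579 g
% NaOH = 1.579 / 3.105 × 100 = 50.86 %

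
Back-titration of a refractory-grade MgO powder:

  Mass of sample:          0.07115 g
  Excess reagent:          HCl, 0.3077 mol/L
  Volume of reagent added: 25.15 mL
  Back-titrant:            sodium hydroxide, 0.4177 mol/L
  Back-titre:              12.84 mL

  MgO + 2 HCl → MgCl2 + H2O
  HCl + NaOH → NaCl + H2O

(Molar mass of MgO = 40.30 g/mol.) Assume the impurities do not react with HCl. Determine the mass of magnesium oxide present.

n(HCl) added = 0.02515 × 0.3077 = 7.739 × 10^-3 mol
n(NaOH) used in back-titration = 0.01284 × 0.4177 = 5.363 × 10^-3 mol
n(HCl) left over = 5.363 × 10^-3 mol (1:1 ratio)
n(HCl) consumed by analyte = 7.739 × 10^-3 − 5.363 × 10^-3 = 2.375 × 10^-3 mol
From the 1:2 ratio, n(MgO) = 1/2 × 2.375 × 10^-3 = 1.188 × 10^-3 mol
mass of MgO = 1.188 × 10^-3 × 40.30 = 0.04786 g

0.04786 g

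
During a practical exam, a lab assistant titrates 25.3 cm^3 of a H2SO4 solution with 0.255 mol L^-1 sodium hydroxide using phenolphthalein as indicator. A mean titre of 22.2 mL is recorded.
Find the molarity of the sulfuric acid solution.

H2SO4 + 2 NaOH → Na2SO4 + 2 H2O
n(NaOH) = 0.0222 L × 0.255 mol/L = 5.66 × 10^-3 mol
From the 1:2 mole ratio, n(H2SO4) = 1/2 × 5.66 × 10^-3 = 2.83 × 10^-3 mol
[H2SO4] = 2.83 × 10^-3 mol / 0.0253 L = 0.112 mol/L

0.112 mol/L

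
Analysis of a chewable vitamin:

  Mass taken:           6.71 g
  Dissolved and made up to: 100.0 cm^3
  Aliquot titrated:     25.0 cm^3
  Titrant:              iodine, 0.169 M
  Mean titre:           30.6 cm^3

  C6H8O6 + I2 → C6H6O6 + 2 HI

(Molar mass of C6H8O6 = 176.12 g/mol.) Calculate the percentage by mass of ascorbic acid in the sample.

54.3 %

n(I2) per titration = 0.0306 × 0.169 = 5.17 × 10^-3 mol
n(C6H8O6) in each aliquot = 5.17 × 10^-3 mol (1:1 ratio)
n(C6H8O6) in the whole flask = 5.17 × 10^-3 × 100.0/25.0 = 0.0207 mol
mass of C6H8O6 = 0.0207 × 176.12 = 3.64 g
% C6H8O6 = 3.64 / 6.71 × 100 = 54.3 %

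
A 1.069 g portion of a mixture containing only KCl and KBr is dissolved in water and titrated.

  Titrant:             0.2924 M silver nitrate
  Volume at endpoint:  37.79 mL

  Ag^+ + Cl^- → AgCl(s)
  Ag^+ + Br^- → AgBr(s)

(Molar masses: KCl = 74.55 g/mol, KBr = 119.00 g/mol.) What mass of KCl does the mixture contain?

n(AgNO3) = 0.03779 × 0.2924 = 0.01105 mol
Let x = n(KCl), y = n(KBr).
Titrant: 1x + 1y = 0.01105;  mass: 74.55x + 119.00y = 1.069
Solving, x = 5.533 × 10^-3 mol, y = 5.517 × 10^-3 mol
mass of KCl = 5.533 × 10^-3 × 74.55 = 0.4125 g

0.4125 g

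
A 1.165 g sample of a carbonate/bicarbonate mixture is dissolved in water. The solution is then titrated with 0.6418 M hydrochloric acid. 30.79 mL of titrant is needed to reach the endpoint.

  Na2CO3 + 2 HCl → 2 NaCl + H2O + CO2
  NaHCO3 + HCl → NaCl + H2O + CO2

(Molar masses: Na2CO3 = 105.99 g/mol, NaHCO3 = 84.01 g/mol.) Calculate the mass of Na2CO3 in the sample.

n(HCl) = 0.03079 × 0.6418 = 0.01976 mol
Let x = n(Na2CO3), y = n(NaHCO3).
Titrant: 2x + 1y = 0.01976;  mass: 105.99x + 84.01y = 1.165
Solving, x = 7.982 × 10^-3 mol, y = 3.797 × 10^-3 mol
mass of Na2CO3 = 7.982 × 10^-3 × 105.99 = 0.8460 g

0.8460 g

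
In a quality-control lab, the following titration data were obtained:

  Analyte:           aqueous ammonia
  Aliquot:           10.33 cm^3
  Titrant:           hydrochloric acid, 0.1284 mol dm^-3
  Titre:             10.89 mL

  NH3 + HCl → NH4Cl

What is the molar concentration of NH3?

n(HCl) = 0.01089 L × 0.1284 mol/L = 1.398 × 10^-3 mol
n(NH3) = 1.398 × 10^-3 mol (1:1 mole ratio)
[NH3] = 1.398 × 10^-3 mol / 0.01033 L = 0.1354 mol/L

0.1354 mol/L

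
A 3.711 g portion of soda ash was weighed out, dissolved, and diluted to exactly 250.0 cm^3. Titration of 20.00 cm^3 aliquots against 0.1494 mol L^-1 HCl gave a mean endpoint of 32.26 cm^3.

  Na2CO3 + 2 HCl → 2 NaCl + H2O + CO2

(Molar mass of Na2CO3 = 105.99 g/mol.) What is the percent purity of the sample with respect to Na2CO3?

86.03 %

n(HCl) per titration = 0.03226 × 0.1494 = 4.820 × 10^-3 mol
From the 1:2 ratio, n(Na2CO3) in each aliquot = 1/2 × 4.820 × 10^-3 = 2.410 × 10^-3 mol
n(Na2CO3) in the whole flask = 2.410 × 10^-3 × 250.0/20.00 = 0.03012 mol
mass of Na2CO3 = 0.03012 × 105.99 = 3.193 g
% Na2CO3 = 3.193 / 3.711 × 100 = 86.03 %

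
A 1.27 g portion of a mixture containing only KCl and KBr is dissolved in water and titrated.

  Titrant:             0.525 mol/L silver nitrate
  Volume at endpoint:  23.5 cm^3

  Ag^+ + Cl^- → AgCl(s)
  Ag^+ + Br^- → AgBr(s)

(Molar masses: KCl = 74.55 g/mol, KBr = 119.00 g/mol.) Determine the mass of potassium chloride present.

0.332 g

n(AgNO3) = 0.0235 × 0.525 = 0.0123 mol
Let x = n(KCl), y = n(KBr).
Titrant: 1x + 1y = 0.0123;  mass: 74.55x + 119.00y = 1.27
Solving, x = 4.46 × 10^-3 mol, y = 7.88 × 10^-3 mol
mass of KCl = 4.46 × 10^-3 × 74.55 = 0.332 g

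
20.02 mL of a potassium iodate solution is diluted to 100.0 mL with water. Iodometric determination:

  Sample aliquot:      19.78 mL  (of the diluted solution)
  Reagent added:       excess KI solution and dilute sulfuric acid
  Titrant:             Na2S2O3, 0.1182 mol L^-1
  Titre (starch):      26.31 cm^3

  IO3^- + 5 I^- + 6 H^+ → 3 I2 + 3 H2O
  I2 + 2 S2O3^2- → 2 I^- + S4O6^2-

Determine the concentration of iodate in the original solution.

0.1309 mol/L

n(S2O3^2-) = 0.02631 × 0.1182 = 3.110 × 10^-3 mol
n(I2) = n(S2O3^2-)/2 = 1.555 × 10^-3 mol
From the 1:3 ratio, n(IO3^-) in the aliquot = 1/3 × 1.555 × 10^-3 = 5.183 × 10^-4 mol
[IO3^-]_dilute = 5.183 × 10^-4 / 0.01978 = 0.02620 mol/L
[IO3^-]_original = 0.02620 × 100.0/20.02 = 0.1309 mol/L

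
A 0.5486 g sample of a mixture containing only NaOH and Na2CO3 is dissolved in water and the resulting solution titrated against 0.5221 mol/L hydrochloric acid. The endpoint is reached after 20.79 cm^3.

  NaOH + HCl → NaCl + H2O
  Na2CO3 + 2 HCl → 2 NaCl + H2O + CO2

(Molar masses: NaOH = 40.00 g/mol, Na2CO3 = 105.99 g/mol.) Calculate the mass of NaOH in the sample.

n(HCl) = 0.02079 × 0.5221 = 0.01085 mol
Let x = n(NaOH), y = n(Na2CO3).
Titrant: 1x + 2y = 0.01085;  mass: 40.00x + 105.99y = 0.5486
Solving, x = 2.049 × 10^-3 mol, y = 4.403 × 10^-3 mol
mass of NaOH = 2.049 × 10^-3 × 40.00 = 0.08198 g

0.08198 g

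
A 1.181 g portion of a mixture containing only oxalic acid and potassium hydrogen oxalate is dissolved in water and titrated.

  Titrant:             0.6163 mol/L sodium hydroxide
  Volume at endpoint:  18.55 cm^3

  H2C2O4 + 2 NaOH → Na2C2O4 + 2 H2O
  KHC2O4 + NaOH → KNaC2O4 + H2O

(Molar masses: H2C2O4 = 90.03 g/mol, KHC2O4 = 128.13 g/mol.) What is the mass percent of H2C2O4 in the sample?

n(NaOH) = 0.01855 × 0.6163 = 0.01143 mol
Let x = n(H2C2O4), y = n(KHC2O4).
Titrant: 2x + 1y = 0.01143;  mass: 90.03x + 128.13y = 1.181
Solving, x = 1.707 × 10^-3 mol, y = 8.017 × 10^-3 mol
mass of H2C2O4 = 1.707 × 10^-3 × 90.03 = 0.1537 g
% H2C2O4 = 0.1537 / 1.181 × 100 = 13.02 %

13.02 %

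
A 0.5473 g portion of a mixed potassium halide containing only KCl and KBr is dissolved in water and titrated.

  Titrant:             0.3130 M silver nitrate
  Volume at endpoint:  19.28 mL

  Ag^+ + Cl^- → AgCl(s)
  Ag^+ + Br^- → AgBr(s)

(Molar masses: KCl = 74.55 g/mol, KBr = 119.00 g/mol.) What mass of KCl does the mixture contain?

0.2865 g

n(AgNO3) = 0.01928 × 0.3130 = 6.035 × 10^-3 mol
Let x = n(KCl), y = n(KBr).
Titrant: 1x + 1y = 6.035 × 10^-3;  mass: 74.55x + 119.00y = 0.5473
Solving, x = 3.843 × 10^-3 mol, y = 2.192 × 10^-3 mol
mass of KCl = 3.843 × 10^-3 × 74.55 = 0.2865 g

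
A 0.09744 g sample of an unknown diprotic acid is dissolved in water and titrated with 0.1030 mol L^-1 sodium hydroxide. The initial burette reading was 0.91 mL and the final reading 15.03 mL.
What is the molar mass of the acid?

n(NaOH) = 0.01412 L × 0.1030 mol/L = 1.454 × 10^-3 mol
From the 1:2 ratio, n(H2A) = 1/2 × 1.454 × 10^-3 = 7.272 × 10^-4 mol
M = m / n = 0.09744 g / 7.272 × 10^-4 mol = 134.0 g/mol

134.0 g/mol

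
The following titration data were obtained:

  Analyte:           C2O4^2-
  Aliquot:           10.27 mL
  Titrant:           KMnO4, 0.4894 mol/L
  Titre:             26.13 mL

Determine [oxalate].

2 MnO4^- + 5 C2O4^2- + 16 H^+ → 2 Mn^2+ + 10 CO2 + 8 H2O
n(KMnO4) = 0.02613 L × 0.4894 mol/L = 0.01279 mol
From the 5:2 mole ratio, n(C2O4^2-) = 5/2 × 0.01279 = 0.03197 mol
[C2O4^2-] = 0.03197 mol / 0.01027 L = 3.113 mol/L

3.113 mol/L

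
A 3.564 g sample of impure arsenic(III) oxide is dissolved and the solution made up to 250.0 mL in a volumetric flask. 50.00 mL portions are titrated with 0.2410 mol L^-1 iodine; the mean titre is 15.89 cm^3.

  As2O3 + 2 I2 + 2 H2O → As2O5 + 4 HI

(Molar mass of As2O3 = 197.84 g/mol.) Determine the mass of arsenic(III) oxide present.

1.894 g

n(I2) per titration = 0.01589 × 0.2410 = 3.829 × 10^-3 mol
From the 1:2 ratio, n(As2O3) in each aliquot = 1/2 × 3.829 × 10^-3 = 1.915 × 10^-3 mol
n(As2O3) in the whole flask = 1.915 × 10^-3 × 250.0/50.00 = 9.574 × 10^-3 mol
mass of As2O3 = 9.574 × 10^-3 × 197.84 = 1.894 g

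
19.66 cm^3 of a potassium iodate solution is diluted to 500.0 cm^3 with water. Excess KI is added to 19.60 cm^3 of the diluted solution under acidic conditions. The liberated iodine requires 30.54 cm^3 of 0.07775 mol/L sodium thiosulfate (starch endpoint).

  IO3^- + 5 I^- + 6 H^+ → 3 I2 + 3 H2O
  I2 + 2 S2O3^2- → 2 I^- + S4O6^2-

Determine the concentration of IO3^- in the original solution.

n(S2O3^2-) = 0.03054 × 0.07775 = 2.374 × 10^-3 mol
n(I2) = n(S2O3^2-)/2 = 1.187 × 10^-3 mol
From the 1:3 ratio, n(IO3^-) in the aliquot = 1/3 × 1.187 × 10^-3 = 3.957 × 10^-4 mol
[IO3^-]_dilute = 3.957 × 10^-4 / 0.01960 = 0.02019 mol/L
[IO3^-]_original = 0.02019 × 500.0/19.66 = 0.5135 mol/L

0.5135 mol/L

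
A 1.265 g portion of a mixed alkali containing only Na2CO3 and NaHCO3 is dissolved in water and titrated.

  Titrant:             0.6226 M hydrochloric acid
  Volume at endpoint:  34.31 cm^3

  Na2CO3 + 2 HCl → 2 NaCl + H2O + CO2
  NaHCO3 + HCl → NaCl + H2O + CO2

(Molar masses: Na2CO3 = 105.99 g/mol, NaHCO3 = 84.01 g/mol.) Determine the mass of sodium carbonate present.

n(HCl) = 0.03431 × 0.6226 = 0.02136 mol
Let x = n(Na2CO3), y = n(NaHCO3).
Titrant: 2x + 1y = 0.02136;  mass: 105.99x + 84.01y = 1.265
Solving, x = 8.537 × 10^-3 mol, y = 4.287 × 10^-3 mol
mass of Na2CO3 = 8.537 × 10^-3 × 105.99 = 0.9049 g

0.9049 g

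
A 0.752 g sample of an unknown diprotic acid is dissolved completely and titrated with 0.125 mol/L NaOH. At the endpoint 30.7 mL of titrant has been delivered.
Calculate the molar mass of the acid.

392 g/mol

n(NaOH) = 0.0307 L × 0.125 mol/L = 3.84 × 10^-3 mol
From the 1:2 ratio, n(H2A) = 1/2 × 3.84 × 10^-3 = 1.92 × 10^-3 mol
M = m / n = 0.752 g / 1.92 × 10^-3 mol = 392 g/mol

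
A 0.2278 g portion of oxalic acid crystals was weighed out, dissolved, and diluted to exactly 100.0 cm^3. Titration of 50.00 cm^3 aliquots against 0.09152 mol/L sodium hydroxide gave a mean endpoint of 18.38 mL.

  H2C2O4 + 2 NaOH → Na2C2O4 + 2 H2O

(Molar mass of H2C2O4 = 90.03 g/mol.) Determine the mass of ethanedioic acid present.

n(NaOH) per titration = 0.01838 × 0.09152 = 1.682 × 10^-3 mol
From the 1:2 ratio, n(H2C2O4) in each aliquot = 1/2 × 1.682 × 10^-3 = 8.411 × 10^-4 mol
n(H2C2O4) in the whole flask = 8.411 × 10^-4 × 100.0/50.00 = 1.682 × 10^-3 mol
mass of H2C2O4 = 1.682 × 10^-3 × 90.03 = 0.1514 g

0.1514 g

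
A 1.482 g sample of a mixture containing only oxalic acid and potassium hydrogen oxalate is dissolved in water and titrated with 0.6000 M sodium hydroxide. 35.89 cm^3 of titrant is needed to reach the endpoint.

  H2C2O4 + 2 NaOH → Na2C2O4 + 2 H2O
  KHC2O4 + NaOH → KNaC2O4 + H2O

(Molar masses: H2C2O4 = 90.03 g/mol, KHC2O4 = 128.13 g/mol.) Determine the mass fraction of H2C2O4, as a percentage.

46.67 %

n(NaOH) = 0.03589 × 0.6000 = 0.02153 mol
Let x = n(H2C2O4), y = n(KHC2O4).
Titrant: 2x + 1y = 0.02153;  mass: 90.03x + 128.13y = 1.482
Solving, x = 7.683 × 10^-3 mol, y = 6.168 × 10^-3 mol
mass of H2C2O4 = 7.683 × 10^-3 × 90.03 = 0.6917 g
% H2C2O4 = 0.6917 / 1.482 × 100 = 46.67 %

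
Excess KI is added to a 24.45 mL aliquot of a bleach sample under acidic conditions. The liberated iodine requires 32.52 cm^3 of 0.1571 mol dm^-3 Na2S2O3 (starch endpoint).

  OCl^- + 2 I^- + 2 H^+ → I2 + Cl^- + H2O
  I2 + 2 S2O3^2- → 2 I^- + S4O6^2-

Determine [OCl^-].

0.1045 mol/L

n(S2O3^2-) = 0.03252 × 0.1571 = 5.109 × 10^-3 mol
n(I2) = n(S2O3^2-)/2 = 2.554 × 10^-3 mol
n(OCl^-) in the aliquot = 2.554 × 10^-3 mol (1:1 ratio)
[OCl^-] = 2.554 × 10^-3 / 0.02445 = 0.1045 mol/L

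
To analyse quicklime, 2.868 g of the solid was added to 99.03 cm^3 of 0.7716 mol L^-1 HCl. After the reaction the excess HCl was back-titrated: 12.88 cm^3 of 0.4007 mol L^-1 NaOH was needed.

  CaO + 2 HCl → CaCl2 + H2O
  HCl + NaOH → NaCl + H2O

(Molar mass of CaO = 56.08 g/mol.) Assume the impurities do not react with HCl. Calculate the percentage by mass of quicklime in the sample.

69.66 %

n(HCl) added = 0.09903 × 0.7716 = 0.07641 mol
n(NaOH) used in back-titration = 0.01288 × 0.4007 = 5.161 × 10^-3 mol
n(HCl) left over = 5.161 × 10^-3 mol (1:1 ratio)
n(HCl) consumed by analyte = 0.07641 − 5.161 × 10^-3 = 0.07125 mol
From the 1:2 ratio, n(CaO) = 1/2 × 0.07125 = 0.03563 mol
mass of CaO = 0.03563 × 56.08 = 1.998 g
% CaO = 1.998 / 2.868 × 100 = 69.66 %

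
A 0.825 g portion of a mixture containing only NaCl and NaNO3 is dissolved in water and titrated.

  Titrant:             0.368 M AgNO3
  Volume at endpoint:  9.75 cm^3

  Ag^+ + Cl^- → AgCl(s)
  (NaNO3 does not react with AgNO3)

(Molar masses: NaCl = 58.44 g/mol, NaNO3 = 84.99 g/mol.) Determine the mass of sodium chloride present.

0.210 g

n(AgNO3) = 0.00975 × 0.368 = 3.59 × 10^-3 mol
Let x = n(NaCl), y = n(NaNO3).
Titrant: 1x = 3.59 × 10^-3;  mass: 58.44x + 84.99y = 0.825
Solving, x = 3.59 × 10^-3 mol, y = 7.24 × 10^-3 mol
mass of NaCl = 3.59 × 10^-3 × 58.44 = 0.210 g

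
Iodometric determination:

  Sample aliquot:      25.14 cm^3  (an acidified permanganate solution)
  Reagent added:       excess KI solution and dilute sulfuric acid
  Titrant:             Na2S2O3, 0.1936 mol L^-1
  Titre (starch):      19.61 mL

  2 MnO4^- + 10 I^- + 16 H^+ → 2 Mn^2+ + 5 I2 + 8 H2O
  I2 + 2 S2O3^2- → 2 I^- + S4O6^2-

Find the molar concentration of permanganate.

n(S2O3^2-) = 0.01961 × 0.1936 = 3.796 × 10^-3 mol
n(I2) = n(S2O3^2-)/2 = 1.898 × 10^-3 mol
From the 2:5 ratio, n(MnO4^-) in the aliquot = 2/5 × 1.898 × 10^-3 = 7.593 × 10^-4 mol
[MnO4^-] = 7.593 × 10^-4 / 0.02514 = 0.03020 mol/L

0.03020 mol/L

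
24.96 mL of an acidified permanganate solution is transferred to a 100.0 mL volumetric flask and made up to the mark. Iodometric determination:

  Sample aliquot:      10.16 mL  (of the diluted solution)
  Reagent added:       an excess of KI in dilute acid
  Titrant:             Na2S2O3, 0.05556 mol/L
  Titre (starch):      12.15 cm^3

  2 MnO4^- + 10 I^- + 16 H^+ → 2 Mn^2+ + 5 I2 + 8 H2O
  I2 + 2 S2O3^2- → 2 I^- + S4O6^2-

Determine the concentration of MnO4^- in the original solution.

0.05324 mol/L

n(S2O3^2-) = 0.01215 × 0.05556 = 6.751 × 10^-4 mol
n(I2) = n(S2O3^2-)/2 = 3.375 × 10^-4 mol
From the 2:5 ratio, n(MnO4^-) in the aliquot = 2/5 × 3.375 × 10^-4 = 1.350 × 10^-4 mol
[MnO4^-]_dilute = 1.350 × 10^-4 / 0.01016 = 0.01329 mol/L
[MnO4^-]_original = 0.01329 × 100.0/24.96 = 0.05324 mol/L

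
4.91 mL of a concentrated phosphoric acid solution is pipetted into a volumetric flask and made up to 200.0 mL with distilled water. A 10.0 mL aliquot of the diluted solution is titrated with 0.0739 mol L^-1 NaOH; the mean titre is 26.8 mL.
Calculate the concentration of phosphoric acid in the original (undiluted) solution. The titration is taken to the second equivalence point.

4.03 mol/L

H3PO4 + 2 NaOH → Na2HPO4 + 2 H2O
n(NaOH) = 0.0268 × 0.0739 = 1.98 × 10^-3 mol
From the 1:2 ratio, n(H3PO4) in the aliquot = 1/2 × 1.98 × 10^-3 = 9.90 × 10^-4 mol
[H3PO4]_dilute = 9.90 × 10^-4 / 0.0100 = 0.0990 mol/L
Dilution factor = 200.0 / 4.91 = 40.73
[H3PO4]_stock = 0.0990 × 40.73 = 4.03 mol/L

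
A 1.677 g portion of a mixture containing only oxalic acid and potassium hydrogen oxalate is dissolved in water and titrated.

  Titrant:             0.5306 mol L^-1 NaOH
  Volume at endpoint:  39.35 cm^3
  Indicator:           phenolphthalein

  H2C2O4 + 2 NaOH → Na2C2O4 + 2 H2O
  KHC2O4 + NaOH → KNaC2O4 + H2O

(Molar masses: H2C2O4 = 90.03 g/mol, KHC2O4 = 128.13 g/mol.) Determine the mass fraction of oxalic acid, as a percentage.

32.24 %

n(NaOH) = 0.03935 × 0.5306 = 0.02088 mol
Let x = n(H2C2O4), y = n(KHC2O4).
Titrant: 2x + 1y = 0.02088;  mass: 90.03x + 128.13y = 1.677
Solving, x = 6.005 × 10^-3 mol, y = 8.869 × 10^-3 mol
mass of H2C2O4 = 6.005 × 10^-3 × 90.03 = 0.5406 g
% H2C2O4 = 0.5406 / 1.677 × 100 = 32.24 %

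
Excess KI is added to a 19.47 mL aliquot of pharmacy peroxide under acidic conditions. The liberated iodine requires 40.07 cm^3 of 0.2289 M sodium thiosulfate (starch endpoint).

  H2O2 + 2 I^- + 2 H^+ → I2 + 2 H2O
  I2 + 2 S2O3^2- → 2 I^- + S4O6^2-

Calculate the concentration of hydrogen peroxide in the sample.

n(S2O3^2-) = 0.04007 × 0.2289 = 9.172 × 10^-3 mol
n(I2) = n(S2O3^2-)/2 = 4.586 × 10^-3 mol
n(H2O2) in the aliquot = 4.586 × 10^-3 mol (1:1 ratio)
[H2O2] = 4.586 × 10^-3 / 0.01947 = 0.2355 mol/L

0.2355 M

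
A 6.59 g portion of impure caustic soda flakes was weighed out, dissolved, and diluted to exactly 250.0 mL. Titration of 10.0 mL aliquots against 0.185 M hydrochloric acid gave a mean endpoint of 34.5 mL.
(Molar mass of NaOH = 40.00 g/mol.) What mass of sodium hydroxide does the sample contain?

NaOH + HCl → NaCl + H2O
n(HCl) per titration = 0.0345 × 0.185 = 6.38 × 10^-3 mol
n(NaOH) in each aliquot = 6.38 × 10^-3 mol (1:1 ratio)
n(NaOH) in the whole flask = 6.38 × 10^-3 × 250.0/10.0 = 0.160 mol
mass of NaOH = 0.160 × 40.00 = 6.38 g

6.38 g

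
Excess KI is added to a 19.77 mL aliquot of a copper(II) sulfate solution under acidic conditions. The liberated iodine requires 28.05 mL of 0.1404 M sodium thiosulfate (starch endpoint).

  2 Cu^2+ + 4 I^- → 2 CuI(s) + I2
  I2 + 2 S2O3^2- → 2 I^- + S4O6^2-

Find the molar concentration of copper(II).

n(S2O3^2-) = 0.02805 × 0.1404 = 3.938 × 10^-3 mol
n(I2) = n(S2O3^2-)/2 = 1.969 × 10^-3 mol
From the 2:1 ratio, n(Cu2+) in the aliquot = 2/1 × 1.969 × 10^-3 = 3.938 × 10^-3 mol
[Cu2+] = 3.938 × 10^-3 / 0.01977 = 0.1992 mol/L

0.1992 M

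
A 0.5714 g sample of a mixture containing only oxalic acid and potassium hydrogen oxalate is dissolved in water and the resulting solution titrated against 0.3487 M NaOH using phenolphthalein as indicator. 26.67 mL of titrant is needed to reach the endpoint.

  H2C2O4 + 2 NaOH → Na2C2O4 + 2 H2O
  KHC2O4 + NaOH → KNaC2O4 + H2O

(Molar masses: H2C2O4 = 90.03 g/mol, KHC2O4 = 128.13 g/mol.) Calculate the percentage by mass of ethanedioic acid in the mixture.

58.78 %

n(NaOH) = 0.02667 × 0.3487 = 9.300 × 10^-3 mol
Let x = n(H2C2O4), y = n(KHC2O4).
Titrant: 2x + 1y = 9.300 × 10^-3;  mass: 90.03x + 128.13y = 0.5714
Solving, x = 3.731 × 10^-3 mol, y = 1.838 × 10^-3 mol
mass of H2C2O4 = 3.731 × 10^-3 × 90.03 = 0.3359 g
% H2C2O4 = 0.3359 / 0.5714 × 100 = 58.78 %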